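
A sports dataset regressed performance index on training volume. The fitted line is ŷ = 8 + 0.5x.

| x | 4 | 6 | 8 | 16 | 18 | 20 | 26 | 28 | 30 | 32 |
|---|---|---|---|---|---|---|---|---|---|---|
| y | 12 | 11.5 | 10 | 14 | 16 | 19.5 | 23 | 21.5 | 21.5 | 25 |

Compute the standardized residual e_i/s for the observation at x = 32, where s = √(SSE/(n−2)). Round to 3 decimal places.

0.590

x=4: ŷ = 8 + 0.5·4 = 10; e = 12 − 10 = 2
x=6: ŷ = 8 + 0.5·6 = 11; e = 11.5 − 11 = 0.5
x=8: ŷ = 8 + 0.5·8 = 12; e = 10 − 12 = -2
x=16: ŷ = 8 + 0.5·16 = 16; e = 14 − 16 = -2
x=18: ŷ = 8 + 0.5·18 = 17; e = 16 − 17 = -1
x=20: ŷ = 8 + 0.5·20 = 18; e = 19.5 − 18 = 1.5
x=26: ŷ = 8 + 0.5·26 = 21; e = 23 − 21 = 2
x=28: ŷ = 8 + 0.5·28 = 22; e = 21.5 − 22 = -0.5
x=30: ŷ = 8 + 0.5·30 = 23; e = 21.5 − 23 = -1.5
x=32: ŷ = 8 + 0.5·32 = 24; e = 25 − 24 = 1
SSE = 4 + 0.25 + 4 + 4 + 1 + 2.25 + 4 + 0.25 + 2.25 + 1 = 23
s = √(23/8) = 1.69558
e/s = 1 / 1.69558 = 0.590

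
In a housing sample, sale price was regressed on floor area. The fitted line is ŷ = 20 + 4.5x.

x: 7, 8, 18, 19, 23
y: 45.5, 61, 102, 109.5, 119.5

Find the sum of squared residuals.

x=7: ŷ = 20 + 4.5·7 = 51.5; e = 45.5 − 51.5 = -6
x=8: ŷ = 20 + 4.5·8 = 56; e = 61 − 56 = 5
x=18: ŷ = 20 + 4.5·18 = 101; e = 102 − 101 = 1
x=19: ŷ = 20 + 4.5·19 = 105.5; e = 109.5 − 105.5 = 4
x=23: ŷ = 20 + 4.5·23 = 123.5; e = 119.5 − 123.5 = -4
SSE = 36 + 25 + 1 + 16 + 16 = 94

SSE = 94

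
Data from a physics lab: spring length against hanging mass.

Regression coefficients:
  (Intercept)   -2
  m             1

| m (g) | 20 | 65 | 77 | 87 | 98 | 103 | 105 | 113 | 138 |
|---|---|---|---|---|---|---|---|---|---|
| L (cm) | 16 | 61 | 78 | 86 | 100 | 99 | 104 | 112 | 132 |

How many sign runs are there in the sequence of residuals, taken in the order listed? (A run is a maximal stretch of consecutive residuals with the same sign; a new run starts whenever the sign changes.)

m=20: L̂ = -2 + 20 = 18; r = 16 − 18 = -2
m=65: L̂ = -2 + 65 = 63; r = 61 − 63 = -2
m=77: L̂ = -2 + 77 = 75; r = 78 − 75 = 3
m=87: L̂ = -2 + 87 = 85; r = 86 − 85 = 1
m=98: L̂ = -2 + 98 = 96; r = 100 − 96 = 4
m=103: L̂ = -2 + 103 = 101; r = 99 − 101 = -2
m=105: L̂ = -2 + 105 = 103; r = 104 − 103 = 1
m=113: L̂ = -2 + 113 = 111; r = 112 − 111 = 1
m=138: L̂ = -2 + 138 = 136; r = 132 − 136 = -4
Signs: − − + + + − + + −
Runs: −×2, +×3, −×1, +×2, −×1 → 5

5 runs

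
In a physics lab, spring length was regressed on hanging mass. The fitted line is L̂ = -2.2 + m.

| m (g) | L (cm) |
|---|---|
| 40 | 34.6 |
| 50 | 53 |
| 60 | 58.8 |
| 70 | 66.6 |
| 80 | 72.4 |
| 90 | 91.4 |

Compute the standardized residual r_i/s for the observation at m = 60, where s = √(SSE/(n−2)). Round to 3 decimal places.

0.221

m=40: L̂ = -2.2 + 40 = 37.8; r = 34.6 − 37.8 = -3.2
m=50: L̂ = -2.2 + 50 = 47.8; r = 53 − 47.8 = 5.2
m=60: L̂ = -2.2 + 60 = 57.8; r = 58.8 − 57.8 = 1
m=70: L̂ = -2.2 + 70 = 67.8; r = 66.6 − 67.8 = -1.2
m=80: L̂ = -2.2 + 80 = 77.8; r = 72.4 − 77.8 = -5.4
m=90: L̂ = -2.2 + 90 = 87.8; r = 91.4 − 87.8 = 3.6
SSE = 10.24 + 27.04 + 1 + 1.44 + 29.16 + 12.96 = 81.84
s = √(81.84/4) = 4.52327
r/s = 1 / 4.52327 = 0.221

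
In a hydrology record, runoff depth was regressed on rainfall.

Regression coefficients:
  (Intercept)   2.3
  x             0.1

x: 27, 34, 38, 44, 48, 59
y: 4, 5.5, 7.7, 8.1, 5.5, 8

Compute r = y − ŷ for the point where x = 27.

ŷ = 2.3 + 0.1·27 = 5
r = 4 − 5 = -1

r = -1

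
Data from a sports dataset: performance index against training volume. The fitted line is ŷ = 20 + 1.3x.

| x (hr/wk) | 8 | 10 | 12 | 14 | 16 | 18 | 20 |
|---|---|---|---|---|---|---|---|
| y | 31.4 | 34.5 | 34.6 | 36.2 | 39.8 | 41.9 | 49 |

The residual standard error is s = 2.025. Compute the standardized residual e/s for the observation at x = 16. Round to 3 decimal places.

ŷ = 20 + 1.3·16 = 40.8
e = 39.8 − 40.8 = -1
e/s = -1 / 2.025 = -0.494

-0.494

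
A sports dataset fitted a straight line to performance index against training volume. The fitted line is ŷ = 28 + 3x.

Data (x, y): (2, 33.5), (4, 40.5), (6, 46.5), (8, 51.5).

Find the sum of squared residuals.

SSE = 1

x=2: ŷ = 28 + 3·2 = 34; e = 33.5 − 34 = -0.5
x=4: ŷ = 28 + 3·4 = 40; e = 40.5 − 40 = 0.5
x=6: ŷ = 28 + 3·6 = 46; e = 46.5 − 46 = 0.5
x=8: ŷ = 28 + 3·8 = 52; e = 51.5 − 52 = -0.5
SSE = 0.25 + 0.25 + 0.25 + 0.25 = 1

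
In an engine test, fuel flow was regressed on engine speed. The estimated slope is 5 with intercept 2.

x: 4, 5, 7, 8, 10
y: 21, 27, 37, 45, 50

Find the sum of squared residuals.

SSE = 14

x=4: ŷ = 2 + 5·4 = 22; e = 21 − 22 = -1
x=5: ŷ = 2 + 5·5 = 27; e = 27 − 27 = 0
x=7: ŷ = 2 + 5·7 = 37; e = 37 − 37 = 0
x=8: ŷ = 2 + 5·8 = 42; e = 45 − 42 = 3
x=10: ŷ = 2 + 5·10 = 52; e = 50 − 52 = -2
SSE = 1 + 0 + 0 + 9 + 4 = 14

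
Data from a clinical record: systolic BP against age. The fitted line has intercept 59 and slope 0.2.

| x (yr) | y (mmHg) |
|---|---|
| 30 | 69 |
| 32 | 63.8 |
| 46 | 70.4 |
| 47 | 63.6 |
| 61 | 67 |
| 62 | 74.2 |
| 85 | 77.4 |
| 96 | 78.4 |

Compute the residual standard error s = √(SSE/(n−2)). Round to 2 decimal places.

x=30: ŷ = 59 + 0.2·30 = 65; e = 69 − 65 = 4
x=32: ŷ = 59 + 0.2·32 = 65.4; e = 63.8 − 65.4 = -1.6
x=46: ŷ = 59 + 0.2·46 = 68.2; e = 70.4 − 68.2 = 2.2
x=47: ŷ = 59 + 0.2·47 = 68.4; e = 63.6 − 68.4 = -4.8
x=61: ŷ = 59 + 0.2·61 = 71.2; e = 67 − 71.2 = -4.2
x=62: ŷ = 59 + 0.2·62 = 71.4; e = 74.2 − 71.4 = 2.8
x=85: ŷ = 59 + 0.2·85 = 76; e = 77.4 − 76 = 1.4
x=96: ŷ = 59 + 0.2·96 = 78.2; e = 78.4 − 78.2 = 0.2
SSE = 16 + 2.56 + 4.84 + 23.04 + 17.64 + 7.84 + 1.96 + 0.04 = 73.92
s = √(73.92/6) = √12.32 ≈ 3.51

s = 3.51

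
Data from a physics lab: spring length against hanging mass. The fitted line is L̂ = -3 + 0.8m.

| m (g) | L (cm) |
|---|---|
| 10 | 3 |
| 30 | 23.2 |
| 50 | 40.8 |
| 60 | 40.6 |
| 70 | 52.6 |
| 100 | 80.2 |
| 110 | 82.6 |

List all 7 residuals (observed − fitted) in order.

-2, 2.2, 3.8, -4.4, -0.4, 3.2, -2.4

m=10: L̂ = -3 + 0.8·10 = 5; r = 3 − 5 = -2
m=30: L̂ = -3 + 0.8·30 = 21; r = 23.2 − 21 = 2.2
m=50: L̂ = -3 + 0.8·50 = 37; r = 40.8 − 37 = 3.8
m=60: L̂ = -3 + 0.8·60 = 45; r = 40.6 − 45 = -4.4
m=70: L̂ = -3 + 0.8·70 = 53; r = 52.6 − 53 = -0.4
m=100: L̂ = -3 + 0.8·100 = 77; r = 80.2 − 77 = 3.2
m=110: L̂ = -3 + 0.8·110 = 85; r = 82.6 − 85 = -2.4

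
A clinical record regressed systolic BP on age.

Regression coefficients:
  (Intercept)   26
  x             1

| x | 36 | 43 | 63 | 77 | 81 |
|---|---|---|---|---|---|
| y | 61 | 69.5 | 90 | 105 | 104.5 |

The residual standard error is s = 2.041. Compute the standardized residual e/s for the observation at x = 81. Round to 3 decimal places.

ŷ = 26 + 81 = 107
e = 104.5 − 107 = -2.5
e/s = -2.5 / 2.041 = -1.225

-1.225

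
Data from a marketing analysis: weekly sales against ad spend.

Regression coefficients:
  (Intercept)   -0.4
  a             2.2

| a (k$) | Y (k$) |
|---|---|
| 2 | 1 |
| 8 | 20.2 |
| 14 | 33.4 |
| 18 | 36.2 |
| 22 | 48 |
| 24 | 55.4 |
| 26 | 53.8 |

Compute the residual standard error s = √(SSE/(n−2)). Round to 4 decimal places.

a=2: Ŷ = -0.4 + 2.2·2 = 4; r = 1 − 4 = -3
a=8: Ŷ = -0.4 + 2.2·8 = 17.2; r = 20.2 − 17.2 = 3
a=14: Ŷ = -0.4 + 2.2·14 = 30.4; r = 33.4 − 30.4 = 3
a=18: Ŷ = -0.4 + 2.2·18 = 39.2; r = 36.2 − 39.2 = -3
a=22: Ŷ = -0.4 + 2.2·22 = 48; r = 48 − 48 = 0
a=24: Ŷ = -0.4 + 2.2·24 = 52.4; r = 55.4 − 52.4 = 3
a=26: Ŷ = -0.4 + 2.2·26 = 56.8; r = 53.8 − 56.8 = -3
SSE = 9 + 9 + 9 + 9 + 0 + 9 + 9 = 54
s = √(54/5) = √10.8 ≈ 3.2863

s = 3.2863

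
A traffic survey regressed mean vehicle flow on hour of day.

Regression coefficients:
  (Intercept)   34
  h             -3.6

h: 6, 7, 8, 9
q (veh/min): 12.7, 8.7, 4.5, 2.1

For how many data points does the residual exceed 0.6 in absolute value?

1

h=6: ŷ = 34 − 3.6·6 = 12.4; e = 12.7 − 12.4 = 0.3
h=7: ŷ = 34 − 3.6·7 = 8.8; e = 8.7 − 8.8 = -0.1
h=8: ŷ = 34 − 3.6·8 = 5.2; e = 4.5 − 5.2 = -0.7
h=9: ŷ = 34 − 3.6·9 = 1.6; e = 2.1 − 1.6 = 0.5
|e| > 0.6: h=8 (|e|=0.7) → 1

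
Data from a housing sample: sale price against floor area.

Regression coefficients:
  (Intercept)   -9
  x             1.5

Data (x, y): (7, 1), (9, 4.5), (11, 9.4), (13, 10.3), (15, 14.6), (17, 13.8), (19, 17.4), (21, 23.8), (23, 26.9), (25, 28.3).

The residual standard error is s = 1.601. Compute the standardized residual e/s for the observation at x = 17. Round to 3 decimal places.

ŷ = -9 + 1.5·17 = 16.5
e = 13.8 − 16.5 = -2.7
e/s = -2.7 / 1.601 = -1.686

-1.686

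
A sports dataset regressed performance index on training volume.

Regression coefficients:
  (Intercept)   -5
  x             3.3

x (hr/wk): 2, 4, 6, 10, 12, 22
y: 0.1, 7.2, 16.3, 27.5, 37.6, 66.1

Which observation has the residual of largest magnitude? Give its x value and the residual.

x=2: ŷ = -5 + 3.3·2 = 1.6; e = 0.1 − 1.6 = -1.5
x=4: ŷ = -5 + 3.3·4 = 8.2; e = 7.2 − 8.2 = -1
x=6: ŷ = -5 + 3.3·6 = 14.8; e = 16.3 − 14.8 = 1.5
x=10: ŷ = -5 + 3.3·10 = 28; e = 27.5 − 28 = -0.5
x=12: ŷ = -5 + 3.3·12 = 34.6; e = 37.6 − 34.6 = 3
x=22: ŷ = -5 + 3.3·22 = 67.6; e = 66.1 − 67.6 = -1.5
Largest |e| is 3 at x = 12, residual 3.

x = 12, e = 3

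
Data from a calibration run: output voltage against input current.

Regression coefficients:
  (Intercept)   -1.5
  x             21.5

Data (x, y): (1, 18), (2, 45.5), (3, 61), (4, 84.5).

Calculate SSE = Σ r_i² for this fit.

x=1: ŷ = -1.5 + 21.5·1 = 20; r = 18 − 20 = -2
x=2: ŷ = -1.5 + 21.5·2 = 41.5; r = 45.5 − 41.5 = 4
x=3: ŷ = -1.5 + 21.5·3 = 63; r = 61 − 63 = -2
x=4: ŷ = -1.5 + 21.5·4 = 84.5; r = 84.5 − 84.5 = 0
SSE = 4 + 16 + 4 + 0 = 24

SSE = 24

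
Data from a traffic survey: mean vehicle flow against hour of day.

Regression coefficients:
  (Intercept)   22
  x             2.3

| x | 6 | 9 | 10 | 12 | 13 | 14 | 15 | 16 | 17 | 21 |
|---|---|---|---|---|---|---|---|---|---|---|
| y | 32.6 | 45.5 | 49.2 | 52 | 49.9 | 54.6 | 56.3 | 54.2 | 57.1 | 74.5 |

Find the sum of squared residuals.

SSE = 100.48

x=6: ŷ = 22 + 2.3·6 = 35.8; e = 32.6 − 35.8 = -3.2
x=9: ŷ = 22 + 2.3·9 = 42.7; e = 45.5 − 42.7 = 2.8
x=10: ŷ = 22 + 2.3·10 = 45; e = 49.2 − 45 = 4.2
x=12: ŷ = 22 + 2.3·12 = 49.6; e = 52 − 49.6 = 2.4
x=13: ŷ = 22 + 2.3·13 = 51.9; e = 49.9 − 51.9 = -2
x=14: ŷ = 22 + 2.3·14 = 54.2; e = 54.6 − 54.2 = 0.4
x=15: ŷ = 22 + 2.3·15 = 56.5; e = 56.3 − 56.5 = -0.2
x=16: ŷ = 22 + 2.3·16 = 58.8; e = 54.2 − 58.8 = -4.6
x=17: ŷ = 22 + 2.3·17 = 61.1; e = 57.1 − 61.1 = -4
x=21: ŷ = 22 + 2.3·21 = 70.3; e = 74.5 − 70.3 = 4.2
SSE = 10.24 + 7.84 + 17.64 + 5.76 + 4 + 0.16 + 0.04 + 21.16 + 16 + 17.64 = 100.48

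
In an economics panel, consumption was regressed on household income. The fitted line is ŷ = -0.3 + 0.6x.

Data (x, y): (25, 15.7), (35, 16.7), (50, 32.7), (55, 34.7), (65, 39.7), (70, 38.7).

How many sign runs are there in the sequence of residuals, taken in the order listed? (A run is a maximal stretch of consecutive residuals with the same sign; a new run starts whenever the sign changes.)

4 runs

x=25: ŷ = -0.3 + 0.6·25 = 14.7; e = 15.7 − 14.7 = 1
x=35: ŷ = -0.3 + 0.6·35 = 20.7; e = 16.7 − 20.7 = -4
x=50: ŷ = -0.3 + 0.6·50 = 29.7; e = 32.7 − 29.7 = 3
x=55: ŷ = -0.3 + 0.6·55 = 32.7; e = 34.7 − 32.7 = 2
x=65: ŷ = -0.3 + 0.6·65 = 38.7; e = 39.7 − 38.7 = 1
x=70: ŷ = -0.3 + 0.6·70 = 41.7; e = 38.7 − 41.7 = -3
Signs: + − + + + −
Runs: +×1, −×1, +×3, −×1 → 4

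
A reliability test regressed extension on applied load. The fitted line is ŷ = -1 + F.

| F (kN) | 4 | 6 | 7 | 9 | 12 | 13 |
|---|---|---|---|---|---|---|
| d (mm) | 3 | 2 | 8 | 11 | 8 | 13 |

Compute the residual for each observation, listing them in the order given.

0, -3, 2, 3, -3, 1

F=4: ŷ = -1 + 4 = 3; e = 3 − 3 = 0
F=6: ŷ = -1 + 6 = 5; e = 2 − 5 = -3
F=7: ŷ = -1 + 7 = 6; e = 8 − 6 = 2
F=9: ŷ = -1 + 9 = 8; e = 11 − 8 = 3
F=12: ŷ = -1 + 12 = 11; e = 8 − 11 = -3
F=13: ŷ = -1 + 13 = 12; e = 13 − 12 = 1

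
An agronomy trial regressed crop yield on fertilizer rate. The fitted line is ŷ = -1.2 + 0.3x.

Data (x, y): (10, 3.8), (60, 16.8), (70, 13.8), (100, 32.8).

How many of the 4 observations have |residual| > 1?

x=10: ŷ = -1.2 + 0.3·10 = 1.8; e = 3.8 − 1.8 = 2
x=60: ŷ = -1.2 + 0.3·60 = 16.8; e = 16.8 − 16.8 = 0
x=70: ŷ = -1.2 + 0.3·70 = 19.8; e = 13.8 − 19.8 = -6
x=100: ŷ = -1.2 + 0.3·100 = 28.8; e = 32.8 − 28.8 = 4
|e| > 1: x=10 (|e|=2), x=70 (|e|=6), x=100 (|e|=4) → 3

3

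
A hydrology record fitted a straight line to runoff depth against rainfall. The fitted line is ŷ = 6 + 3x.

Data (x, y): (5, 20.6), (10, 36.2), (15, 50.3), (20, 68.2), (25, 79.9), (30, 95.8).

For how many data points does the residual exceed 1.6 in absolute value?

1

x=5: ŷ = 6 + 3·5 = 21; r = 20.6 − 21 = -0.4
x=10: ŷ = 6 + 3·10 = 36; r = 36.2 − 36 = 0.2
x=15: ŷ = 6 + 3·15 = 51; r = 50.3 − 51 = -0.7
x=20: ŷ = 6 + 3·20 = 66; r = 68.2 − 66 = 2.2
x=25: ŷ = 6 + 3·25 = 81; r = 79.9 − 81 = -1.1
x=30: ŷ = 6 + 3·30 = 96; r = 95.8 − 96 = -0.2
|r| > 1.6: x=20 (|r|=2.2) → 1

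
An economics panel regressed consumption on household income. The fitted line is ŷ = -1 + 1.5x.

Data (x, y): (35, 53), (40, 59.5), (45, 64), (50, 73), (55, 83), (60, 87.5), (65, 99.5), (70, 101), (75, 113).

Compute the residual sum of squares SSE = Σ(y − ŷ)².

x=35: ŷ = -1 + 1.5·35 = 51.5; r = 53 − 51.5 = 1.5
x=40: ŷ = -1 + 1.5·40 = 59; r = 59.5 − 59 = 0.5
x=45: ŷ = -1 + 1.5·45 = 66.5; r = 64 − 66.5 = -2.5
x=50: ŷ = -1 + 1.5·50 = 74; r = 73 − 74 = -1
x=55: ŷ = -1 + 1.5·55 = 81.5; r = 83 − 81.5 = 1.5
x=60: ŷ = -1 + 1.5·60 = 89; r = 87.5 − 89 = -1.5
x=65: ŷ = -1 + 1.5·65 = 96.5; r = 99.5 − 96.5 = 3
x=70: ŷ = -1 + 1.5·70 = 104; r = 101 − 104 = -3
x=75: ŷ = -1 + 1.5·75 = 111.5; r = 113 − 111.5 = 1.5
SSE = 2.25 + 0.25 + 6.25 + 1 + 2.25 + 2.25 + 9 + 9 + 2.25 = 34.5

SSE = 34.5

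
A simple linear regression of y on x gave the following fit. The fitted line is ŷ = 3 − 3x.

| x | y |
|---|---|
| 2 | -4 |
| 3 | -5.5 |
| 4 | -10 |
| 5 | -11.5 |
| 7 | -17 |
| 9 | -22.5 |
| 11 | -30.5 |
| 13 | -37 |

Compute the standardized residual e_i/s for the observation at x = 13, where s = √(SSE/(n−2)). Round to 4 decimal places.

-0.9258

x=2: ŷ = 3 − 3·2 = -3; e = -4 − (-3) = -1
x=3: ŷ = 3 − 3·3 = -6; e = -5.5 − (-6) = 0.5
x=4: ŷ = 3 − 3·4 = -9; e = -10 − (-9) = -1
x=5: ŷ = 3 − 3·5 = -12; e = -11.5 − (-12) = 0.5
x=7: ŷ = 3 − 3·7 = -18; e = -17 − (-18) = 1
x=9: ŷ = 3 − 3·9 = -24; e = -22.5 − (-24) = 1.5
x=11: ŷ = 3 − 3·11 = -30; e = -30.5 − (-30) = -0.5
x=13: ŷ = 3 − 3·13 = -36; e = -37 − (-36) = -1
SSE = 1 + 0.25 + 1 + 0.25 + 1 + 2.25 + 0.25 + 1 = 7
s = √(7/6) = 1.08012
e/s = -1 / 1.08012 = -0.9258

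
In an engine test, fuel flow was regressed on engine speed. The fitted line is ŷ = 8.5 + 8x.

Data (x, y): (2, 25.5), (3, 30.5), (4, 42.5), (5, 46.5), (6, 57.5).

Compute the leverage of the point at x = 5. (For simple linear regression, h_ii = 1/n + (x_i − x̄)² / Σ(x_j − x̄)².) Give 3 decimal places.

x̄ = (2 + 3 + 4 + 5 + 6)/5 = 4
Σ(x − x̄)² = 4 + 1 + 0 + 1 + 4 = 10
h = 1/5 + (1)²/10 = 0.2 + 0.1 = 0.300

h = 0.300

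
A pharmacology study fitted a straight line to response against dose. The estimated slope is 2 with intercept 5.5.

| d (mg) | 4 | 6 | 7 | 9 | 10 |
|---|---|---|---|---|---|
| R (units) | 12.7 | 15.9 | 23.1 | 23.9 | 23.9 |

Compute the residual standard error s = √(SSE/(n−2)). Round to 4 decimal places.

d=4: ŷ = 5.5 + 2·4 = 13.5; e = 12.7 − 13.5 = -0.8
d=6: ŷ = 5.5 + 2·6 = 17.5; e = 15.9 − 17.5 = -1.6
d=7: ŷ = 5.5 + 2·7 = 19.5; e = 23.1 − 19.5 = 3.6
d=9: ŷ = 5.5 + 2·9 = 23.5; e = 23.9 − 23.5 = 0.4
d=10: ŷ = 5.5 + 2·10 = 25.5; e = 23.9 − 25.5 = -1.6
SSE = 0.64 + 2.56 + 12.96 + 0.16 + 2.56 = 18.88
s = √(18.88/3) = √6.29333 ≈ 2.5087

s = 2.5087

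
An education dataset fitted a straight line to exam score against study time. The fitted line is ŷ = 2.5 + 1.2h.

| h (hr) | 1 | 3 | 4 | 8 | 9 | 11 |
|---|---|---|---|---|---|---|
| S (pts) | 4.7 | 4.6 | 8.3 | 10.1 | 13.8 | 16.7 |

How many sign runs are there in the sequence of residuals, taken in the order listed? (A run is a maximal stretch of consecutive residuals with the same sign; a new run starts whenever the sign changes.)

h=1: ŷ = 2.5 + 1.2·1 = 3.7; r = 4.7 − 3.7 = 1
h=3: ŷ = 2.5 + 1.2·3 = 6.1; r = 4.6 − 6.1 = -1.5
h=4: ŷ = 2.5 + 1.2·4 = 7.3; r = 8.3 − 7.3 = 1
h=8: ŷ = 2.5 + 1.2·8 = 12.1; r = 10.1 − 12.1 = -2
h=9: ŷ = 2.5 + 1.2·9 = 13.3; r = 13.8 − 13.3 = 0.5
h=11: ŷ = 2.5 + 1.2·11 = 15.7; r = 16.7 − 15.7 = 1
Signs: + − + − + +
Runs: +×1, −×1, +×1, −×1, +×2 → 5

5 runs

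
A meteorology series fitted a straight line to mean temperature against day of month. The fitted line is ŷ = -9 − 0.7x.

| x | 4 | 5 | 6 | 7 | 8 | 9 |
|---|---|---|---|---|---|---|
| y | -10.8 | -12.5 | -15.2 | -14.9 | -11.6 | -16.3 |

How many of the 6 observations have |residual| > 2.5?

x=4: ŷ = -9 − 0.7·4 = -11.8; r = -10.8 − (-11.8) = 1
x=5: ŷ = -9 − 0.7·5 = -12.5; r = -12.5 − (-12.5) = 0
x=6: ŷ = -9 − 0.7·6 = -13.2; r = -15.2 − (-13.2) = -2
x=7: ŷ = -9 − 0.7·7 = -13.9; r = -14.9 − (-13.9) = -1
x=8: ŷ = -9 − 0.7·8 = -14.6; r = -11.6 − (-14.6) = 3
x=9: ŷ = -9 − 0.7·9 = -15.3; r = -16.3 − (-15.3) = -1
|r| > 2.5: x=8 (|r|=3) → 1

1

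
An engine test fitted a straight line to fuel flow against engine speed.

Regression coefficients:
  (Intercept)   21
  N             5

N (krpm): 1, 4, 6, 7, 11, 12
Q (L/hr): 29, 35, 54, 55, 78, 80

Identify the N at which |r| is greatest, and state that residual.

N = 4, r = -6

N=1: ŷ = 21 + 5·1 = 26; r = 29 − 26 = 3
N=4: ŷ = 21 + 5·4 = 41; r = 35 − 41 = -6
N=6: ŷ = 21 + 5·6 = 51; r = 54 − 51 = 3
N=7: ŷ = 21 + 5·7 = 56; r = 55 − 56 = -1
N=11: ŷ = 21 + 5·11 = 76; r = 78 − 76 = 2
N=12: ŷ = 21 + 5·12 = 81; r = 80 − 81 = -1
Largest |r| is 6 at N = 4, residual -6.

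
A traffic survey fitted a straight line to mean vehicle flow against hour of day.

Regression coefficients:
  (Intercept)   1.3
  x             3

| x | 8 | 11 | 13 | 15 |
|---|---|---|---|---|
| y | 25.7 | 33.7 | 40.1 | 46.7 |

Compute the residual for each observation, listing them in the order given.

0.4, -0.6, -0.2, 0.4

x=8: ŷ = 1.3 + 3·8 = 25.3; r = 25.7 − 25.3 = 0.4
x=11: ŷ = 1.3 + 3·11 = 34.3; r = 33.7 − 34.3 = -0.6
x=13: ŷ = 1.3 + 3·13 = 40.3; r = 40.1 − 40.3 = -0.2
x=15: ŷ = 1.3 + 3·15 = 46.3; r = 46.7 − 46.3 = 0.4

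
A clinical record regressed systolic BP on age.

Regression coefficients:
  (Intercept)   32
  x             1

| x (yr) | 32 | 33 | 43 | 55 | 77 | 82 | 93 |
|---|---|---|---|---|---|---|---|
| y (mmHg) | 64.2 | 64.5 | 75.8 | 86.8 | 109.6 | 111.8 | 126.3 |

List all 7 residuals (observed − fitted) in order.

0.2, -0.5, 0.8, -0.2, 0.6, -2.2, 1.3

x=32: ŷ = 32 + 32 = 64; e = 64.2 − 64 = 0.2
x=33: ŷ = 32 + 33 = 65; e = 64.5 − 65 = -0.5
x=43: ŷ = 32 + 43 = 75; e = 75.8 − 75 = 0.8
x=55: ŷ = 32 + 55 = 87; e = 86.8 − 87 = -0.2
x=77: ŷ = 32 + 77 = 109; e = 109.6 − 109 = 0.6
x=82: ŷ = 32 + 82 = 114; e = 111.8 − 114 = -2.2
x=93: ŷ = 32 + 93 = 125; e = 126.3 − 125 = 1.3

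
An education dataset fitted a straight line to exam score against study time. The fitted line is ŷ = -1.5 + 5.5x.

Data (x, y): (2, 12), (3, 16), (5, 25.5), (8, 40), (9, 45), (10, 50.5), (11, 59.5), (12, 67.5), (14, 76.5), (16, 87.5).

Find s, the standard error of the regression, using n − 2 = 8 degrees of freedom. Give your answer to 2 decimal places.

x=2: ŷ = -1.5 + 5.5·2 = 9.5; r = 12 − 9.5 = 2.5
x=3: ŷ = -1.5 + 5.5·3 = 15; r = 16 − 15 = 1
x=5: ŷ = -1.5 + 5.5·5 = 26; r = 25.5 − 26 = -0.5
x=8: ŷ = -1.5 + 5.5·8 = 42.5; r = 40 − 42.5 = -2.5
x=9: ŷ = -1.5 + 5.5·9 = 48; r = 45 − 48 = -3
x=10: ŷ = -1.5 + 5.5·10 = 53.5; r = 50.5 − 53.5 = -3
x=11: ŷ = -1.5 + 5.5·11 = 59; r = 59.5 − 59 = 0.5
x=12: ŷ = -1.5 + 5.5·12 = 64.5; r = 67.5 − 64.5 = 3
x=14: ŷ = -1.5 + 5.5·14 = 75.5; r = 76.5 − 75.5 = 1
x=16: ŷ = -1.5 + 5.5·16 = 86.5; r = 87.5 − 86.5 = 1
SSE = 6.25 + 1 + 0.25 + 6.25 + 9 + 9 + 0.25 + 9 + 1 + 1 = 43
s = √(43/8) = √5.375 ≈ 2.32

s = 2.32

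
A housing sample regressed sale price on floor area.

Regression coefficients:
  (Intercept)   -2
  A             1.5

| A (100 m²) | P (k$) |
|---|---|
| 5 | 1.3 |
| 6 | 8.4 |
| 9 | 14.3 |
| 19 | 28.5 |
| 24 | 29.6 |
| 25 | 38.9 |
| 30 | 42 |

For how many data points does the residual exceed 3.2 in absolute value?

3

A=5: P̂ = -2 + 1.5·5 = 5.5; e = 1.3 − 5.5 = -4.2
A=6: P̂ = -2 + 1.5·6 = 7; e = 8.4 − 7 = 1.4
A=9: P̂ = -2 + 1.5·9 = 11.5; e = 14.3 − 11.5 = 2.8
A=19: P̂ = -2 + 1.5·19 = 26.5; e = 28.5 − 26.5 = 2
A=24: P̂ = -2 + 1.5·24 = 34; e = 29.6 − 34 = -4.4
A=25: P̂ = -2 + 1.5·25 = 35.5; e = 38.9 − 35.5 = 3.4
A=30: P̂ = -2 + 1.5·30 = 43; e = 42 − 43 = -1
|e| > 3.2: A=5 (|e|=4.2), A=24 (|e|=4.4), A=25 (|e|=3.4) → 3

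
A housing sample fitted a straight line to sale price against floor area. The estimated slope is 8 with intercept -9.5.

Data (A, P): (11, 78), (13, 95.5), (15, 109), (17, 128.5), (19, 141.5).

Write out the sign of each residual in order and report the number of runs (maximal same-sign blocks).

A=11: P̂ = -9.5 + 8·11 = 78.5; r = 78 − 78.5 = -0.5
A=13: P̂ = -9.5 + 8·13 = 94.5; r = 95.5 − 94.5 = 1
A=15: P̂ = -9.5 + 8·15 = 110.5; r = 109 − 110.5 = -1.5
A=17: P̂ = -9.5 + 8·17 = 126.5; r = 128.5 − 126.5 = 2
A=19: P̂ = -9.5 + 8·19 = 142.5; r = 141.5 − 142.5 = -1
Signs: − + − + −
Runs: −×1, +×1, −×1, +×1, −×1 → 5

5 runs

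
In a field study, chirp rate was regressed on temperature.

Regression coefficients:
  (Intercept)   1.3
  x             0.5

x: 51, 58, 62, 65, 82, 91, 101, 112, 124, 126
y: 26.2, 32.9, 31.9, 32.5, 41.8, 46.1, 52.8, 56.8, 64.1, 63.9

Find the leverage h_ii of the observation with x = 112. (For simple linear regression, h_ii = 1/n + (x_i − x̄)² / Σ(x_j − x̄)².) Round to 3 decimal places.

h = 0.188

x̄ = (51 + 58 + 62 + 65 + 82 + 91 + 101 + 112 + 124 + 126)/10 = 87.2
Σ(x − x̄)² = 1310.44 + 852.64 + 635.04 + 492.84 + 27.04 + 14.44 + 190.44 + 615.04 + 1354.24 + 1505.44 = 6997.6
h = 1/10 + (24.8)²/6997.6 = 0.1 + 0.087893 = 0.188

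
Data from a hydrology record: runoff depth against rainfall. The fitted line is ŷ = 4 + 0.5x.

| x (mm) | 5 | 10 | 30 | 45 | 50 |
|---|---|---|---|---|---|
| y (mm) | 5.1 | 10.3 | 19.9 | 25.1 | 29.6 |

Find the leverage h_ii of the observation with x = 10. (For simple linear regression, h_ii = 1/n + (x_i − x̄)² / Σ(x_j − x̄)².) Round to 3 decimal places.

h = 0.399

x̄ = (5 + 10 + 30 + 45 + 50)/5 = 28
Σ(x − x̄)² = 529 + 324 + 4 + 289 + 484 = 1630
h = 1/5 + (-18)²/1630 = 0.2 + 0.198773 = 0.399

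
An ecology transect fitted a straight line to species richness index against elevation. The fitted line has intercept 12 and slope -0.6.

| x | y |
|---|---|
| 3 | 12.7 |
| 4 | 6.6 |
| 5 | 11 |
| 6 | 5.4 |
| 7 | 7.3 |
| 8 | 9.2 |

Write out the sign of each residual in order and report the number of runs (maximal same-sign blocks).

5 runs

x=3: ŷ = 12 − 0.6·3 = 10.2; r = 12.7 − 10.2 = 2.5
x=4: ŷ = 12 − 0.6·4 = 9.6; r = 6.6 − 9.6 = -3
x=5: ŷ = 12 − 0.6·5 = 9; r = 11 − 9 = 2
x=6: ŷ = 12 − 0.6·6 = 8.4; r = 5.4 − 8.4 = -3
x=7: ŷ = 12 − 0.6·7 = 7.8; r = 7.3 − 7.8 = -0.5
x=8: ŷ = 12 − 0.6·8 = 7.2; r = 9.2 − 7.2 = 2
Signs: + − + − − +
Runs: +×1, −×1, +×1, −×2, +×1 → 5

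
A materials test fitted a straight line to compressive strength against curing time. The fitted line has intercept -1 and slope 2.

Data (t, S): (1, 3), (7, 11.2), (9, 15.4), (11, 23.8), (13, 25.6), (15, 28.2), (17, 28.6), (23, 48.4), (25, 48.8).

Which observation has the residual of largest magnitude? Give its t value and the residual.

t=1: ŷ = -1 + 2·1 = 1; e = 3 − 1 = 2
t=7: ŷ = -1 + 2·7 = 13; e = 11.2 − 13 = -1.8
t=9: ŷ = -1 + 2·9 = 17; e = 15.4 − 17 = -1.6
t=11: ŷ = -1 + 2·11 = 21; e = 23.8 − 21 = 2.8
t=13: ŷ = -1 + 2·13 = 25; e = 25.6 − 25 = 0.6
t=15: ŷ = -1 + 2·15 = 29; e = 28.2 − 29 = -0.8
t=17: ŷ = -1 + 2·17 = 33; e = 28.6 − 33 = -4.4
t=23: ŷ = -1 + 2·23 = 45; e = 48.4 − 45 = 3.4
t=25: ŷ = -1 + 2·25 = 49; e = 48.8 − 49 = -0.2
Largest |e| is 4.4 at t = 17, residual -4.4.

t = 17, e = -4.4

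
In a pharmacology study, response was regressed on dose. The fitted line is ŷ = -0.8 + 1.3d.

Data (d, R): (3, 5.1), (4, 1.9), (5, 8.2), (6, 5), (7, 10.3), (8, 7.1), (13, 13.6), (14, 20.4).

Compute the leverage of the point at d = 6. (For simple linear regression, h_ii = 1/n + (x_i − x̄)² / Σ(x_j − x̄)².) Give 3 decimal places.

d̄ = (3 + 4 + 5 + 6 + 7 + 8 + 13 + 14)/8 = 7.5
Σ(d − d̄)² = 20.25 + 12.25 + 6.25 + 2.25 + 0.25 + 0.25 + 30.25 + 42.25 = 114
h = 1/8 + (-1.5)²/114 = 0.125 + 0.0197368 = 0.145

h = 0.145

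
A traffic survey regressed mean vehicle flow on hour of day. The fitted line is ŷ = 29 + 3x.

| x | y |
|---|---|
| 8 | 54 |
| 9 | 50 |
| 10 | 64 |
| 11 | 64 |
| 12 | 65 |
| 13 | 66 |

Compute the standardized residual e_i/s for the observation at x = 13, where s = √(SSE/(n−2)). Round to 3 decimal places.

x=8: ŷ = 29 + 3·8 = 53; e = 54 − 53 = 1
x=9: ŷ = 29 + 3·9 = 56; e = 50 − 56 = -6
x=10: ŷ = 29 + 3·10 = 59; e = 64 − 59 = 5
x=11: ŷ = 29 + 3·11 = 62; e = 64 − 62 = 2
x=12: ŷ = 29 + 3·12 = 65; e = 65 − 65 = 0
x=13: ŷ = 29 + 3·13 = 68; e = 66 − 68 = -2
SSE = 1 + 36 + 25 + 4 + 0 + 4 = 70
s = √(70/4) = 4.1833
e/s = -2 / 4.1833 = -0.478

-0.478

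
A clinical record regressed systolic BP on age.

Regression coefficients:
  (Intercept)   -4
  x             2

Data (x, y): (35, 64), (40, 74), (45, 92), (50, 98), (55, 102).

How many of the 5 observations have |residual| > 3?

x=35: ŷ = -4 + 2·35 = 66; e = 64 − 66 = -2
x=40: ŷ = -4 + 2·40 = 76; e = 74 − 76 = -2
x=45: ŷ = -4 + 2·45 = 86; e = 92 − 86 = 6
x=50: ŷ = -4 + 2·50 = 96; e = 98 − 96 = 2
x=55: ŷ = -4 + 2·55 = 106; e = 102 − 106 = -4
|e| > 3: x=45 (|e|=6), x=55 (|e|=4) → 2

2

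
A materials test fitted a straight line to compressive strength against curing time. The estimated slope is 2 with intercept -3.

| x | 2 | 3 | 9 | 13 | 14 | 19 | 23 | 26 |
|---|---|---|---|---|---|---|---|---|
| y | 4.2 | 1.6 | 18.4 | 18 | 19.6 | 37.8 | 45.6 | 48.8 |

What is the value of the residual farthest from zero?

x=2: ŷ = -3 + 2·2 = 1; e = 4.2 − 1 = 3.2
x=3: ŷ = -3 + 2·3 = 3; e = 1.6 − 3 = -1.4
x=9: ŷ = -3 + 2·9 = 15; e = 18.4 − 15 = 3.4
x=13: ŷ = -3 + 2·13 = 23; e = 18 − 23 = -5
x=14: ŷ = -3 + 2·14 = 25; e = 19.6 − 25 = -5.4
x=19: ŷ = -3 + 2·19 = 35; e = 37.8 − 35 = 2.8
x=23: ŷ = -3 + 2·23 = 43; e = 45.6 − 43 = 2.6
x=26: ŷ = -3 + 2·26 = 49; e = 48.8 − 49 = -0.2
Largest |e| is 5.4 at x = 14, residual -5.4.

e = -5.4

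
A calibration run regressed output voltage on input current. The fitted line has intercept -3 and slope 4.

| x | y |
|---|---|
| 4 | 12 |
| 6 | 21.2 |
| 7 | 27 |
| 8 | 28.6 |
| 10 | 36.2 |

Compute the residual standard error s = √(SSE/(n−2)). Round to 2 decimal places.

s = 1.40

x=4: ŷ = -3 + 4·4 = 13; r = 12 − 13 = -1
x=6: ŷ = -3 + 4·6 = 21; r = 21.2 − 21 = 0.2
x=7: ŷ = -3 + 4·7 = 25; r = 27 − 25 = 2
x=8: ŷ = -3 + 4·8 = 29; r = 28.6 − 29 = -0.4
x=10: ŷ = -3 + 4·10 = 37; r = 36.2 − 37 = -0.8
SSE = 1 + 0.04 + 4 + 0.16 + 0.64 = 5.84
s = √(5.84/3) = √1.94667 ≈ 1.40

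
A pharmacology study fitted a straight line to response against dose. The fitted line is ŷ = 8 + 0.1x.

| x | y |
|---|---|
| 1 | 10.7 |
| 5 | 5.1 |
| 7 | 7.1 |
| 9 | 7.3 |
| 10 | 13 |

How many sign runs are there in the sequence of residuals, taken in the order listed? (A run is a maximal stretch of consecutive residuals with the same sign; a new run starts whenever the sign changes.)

x=1: ŷ = 8 + 0.1·1 = 8.1; e = 10.7 − 8.1 = 2.6
x=5: ŷ = 8 + 0.1·5 = 8.5; e = 5.1 − 8.5 = -3.4
x=7: ŷ = 8 + 0.1·7 = 8.7; e = 7.1 − 8.7 = -1.6
x=9: ŷ = 8 + 0.1·9 = 8.9; e = 7.3 − 8.9 = -1.6
x=10: ŷ = 8 + 0.1·10 = 9; e = 13 − 9 = 4
Signs: + − − − +
Runs: +×1, −×3, +×1 → 3

3 runs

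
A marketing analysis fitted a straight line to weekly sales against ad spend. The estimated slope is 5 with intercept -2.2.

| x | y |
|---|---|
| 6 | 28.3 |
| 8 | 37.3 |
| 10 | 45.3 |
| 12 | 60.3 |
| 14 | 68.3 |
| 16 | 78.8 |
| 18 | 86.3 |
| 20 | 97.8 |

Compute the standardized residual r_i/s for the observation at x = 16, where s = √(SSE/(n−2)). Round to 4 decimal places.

x=6: ŷ = -2.2 + 5·6 = 27.8; r = 28.3 − 27.8 = 0.5
x=8: ŷ = -2.2 + 5·8 = 37.8; r = 37.3 − 37.8 = -0.5
x=10: ŷ = -2.2 + 5·10 = 47.8; r = 45.3 − 47.8 = -2.5
x=12: ŷ = -2.2 + 5·12 = 57.8; r = 60.3 − 57.8 = 2.5
x=14: ŷ = -2.2 + 5·14 = 67.8; r = 68.3 − 67.8 = 0.5
x=16: ŷ = -2.2 + 5·16 = 77.8; r = 78.8 − 77.8 = 1
x=18: ŷ = -2.2 + 5·18 = 87.8; r = 86.3 − 87.8 = -1.5
x=20: ŷ = -2.2 + 5·20 = 97.8; r = 97.8 − 97.8 = 0
SSE = 0.25 + 0.25 + 6.25 + 6.25 + 0.25 + 1 + 2.25 + 0 = 16.5
s = √(16.5/6) = 1.65831
r/s = 1 / 1.65831 = 0.6030

0.6030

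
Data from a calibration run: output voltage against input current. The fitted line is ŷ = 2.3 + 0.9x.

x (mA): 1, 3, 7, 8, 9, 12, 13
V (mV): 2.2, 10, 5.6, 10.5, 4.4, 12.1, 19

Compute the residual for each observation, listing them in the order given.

-1, 5, -3, 1, -6, -1, 5

x=1: ŷ = 2.3 + 0.9·1 = 3.2; e = 2.2 − 3.2 = -1
x=3: ŷ = 2.3 + 0.9·3 = 5; e = 10 − 5 = 5
x=7: ŷ = 2.3 + 0.9·7 = 8.6; e = 5.6 − 8.6 = -3
x=8: ŷ = 2.3 + 0.9·8 = 9.5; e = 10.5 − 9.5 = 1
x=9: ŷ = 2.3 + 0.9·9 = 10.4; e = 4.4 − 10.4 = -6
x=12: ŷ = 2.3 + 0.9·12 = 13.1; e = 12.1 − 13.1 = -1
x=13: ŷ = 2.3 + 0.9·13 = 14; e = 19 − 14 = 5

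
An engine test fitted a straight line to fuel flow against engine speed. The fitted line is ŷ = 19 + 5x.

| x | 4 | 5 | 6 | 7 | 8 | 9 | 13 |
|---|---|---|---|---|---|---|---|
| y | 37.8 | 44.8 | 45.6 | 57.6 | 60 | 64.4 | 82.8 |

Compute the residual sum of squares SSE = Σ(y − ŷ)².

SSE = 29.2

x=4: ŷ = 19 + 5·4 = 39; e = 37.8 − 39 = -1.2
x=5: ŷ = 19 + 5·5 = 44; e = 44.8 − 44 = 0.8
x=6: ŷ = 19 + 5·6 = 49; e = 45.6 − 49 = -3.4
x=7: ŷ = 19 + 5·7 = 54; e = 57.6 − 54 = 3.6
x=8: ŷ = 19 + 5·8 = 59; e = 60 − 59 = 1
x=9: ŷ = 19 + 5·9 = 64; e = 64.4 − 64 = 0.4
x=13: ŷ = 19 + 5·13 = 84; e = 82.8 − 84 = -1.2
SSE = 1.44 + 0.64 + 11.56 + 12.96 + 1 + 0.16 + 1.44 = 29.2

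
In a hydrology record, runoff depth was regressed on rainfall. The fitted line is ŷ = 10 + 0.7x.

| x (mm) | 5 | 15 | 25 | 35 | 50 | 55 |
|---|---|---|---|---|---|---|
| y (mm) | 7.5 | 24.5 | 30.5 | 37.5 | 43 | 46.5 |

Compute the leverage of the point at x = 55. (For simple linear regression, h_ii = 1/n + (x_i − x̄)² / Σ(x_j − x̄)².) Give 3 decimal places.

h = 0.471

x̄ = (5 + 15 + 25 + 35 + 50 + 55)/6 = 30.8333
Σ(x − x̄)² = 667.361 + 250.694 + 34.0278 + 17.3611 + 367.361 + 584.028 = 1920.83
h = 1/6 + (24.1667)²/1920.83 = 0.166667 + 0.304049 = 0.471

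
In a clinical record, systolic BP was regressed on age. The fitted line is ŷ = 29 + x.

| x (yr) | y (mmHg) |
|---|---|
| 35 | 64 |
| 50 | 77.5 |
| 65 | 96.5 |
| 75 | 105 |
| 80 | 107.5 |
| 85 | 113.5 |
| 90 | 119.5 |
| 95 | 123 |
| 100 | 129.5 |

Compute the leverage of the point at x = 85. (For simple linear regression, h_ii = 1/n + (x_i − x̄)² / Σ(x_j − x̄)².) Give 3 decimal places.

h = 0.138

x̄ = (35 + 50 + 65 + 75 + 80 + 85 + 90 + 95 + 100)/9 = 75
Σ(x − x̄)² = 1600 + 625 + 100 + 0 + 25 + 100 + 225 + 400 + 625 = 3700
h = 1/9 + (10)²/3700 = 0.111111 + 0.027027 = 0.138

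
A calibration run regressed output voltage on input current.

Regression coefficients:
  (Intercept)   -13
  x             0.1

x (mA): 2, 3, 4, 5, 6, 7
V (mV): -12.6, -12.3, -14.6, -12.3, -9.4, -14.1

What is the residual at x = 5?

e = 0.2

V̂ = -13 + 0.1·5 = -12.5
e = -12.3 − (-12.5) = 0.2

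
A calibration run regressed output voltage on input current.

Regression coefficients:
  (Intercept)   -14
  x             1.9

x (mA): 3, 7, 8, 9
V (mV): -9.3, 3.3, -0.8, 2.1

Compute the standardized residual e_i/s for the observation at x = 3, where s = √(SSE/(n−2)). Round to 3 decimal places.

x=3: ŷ = -14 + 1.9·3 = -8.3; e = -9.3 − (-8.3) = -1
x=7: ŷ = -14 + 1.9·7 = -0.7; e = 3.3 − (-0.7) = 4
x=8: ŷ = -14 + 1.9·8 = 1.2; e = -0.8 − 1.2 = -2
x=9: ŷ = -14 + 1.9·9 = 3.1; e = 2.1 − 3.1 = -1
SSE = 1 + 16 + 4 + 1 = 22
s = √(22/2) = 3.31662
e/s = -1 / 3.31662 = -0.302

-0.302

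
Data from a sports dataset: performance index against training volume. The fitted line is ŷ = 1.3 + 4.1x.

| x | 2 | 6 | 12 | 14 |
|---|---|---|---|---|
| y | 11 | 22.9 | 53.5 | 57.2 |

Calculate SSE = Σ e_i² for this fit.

SSE = 22.5

x=2: ŷ = 1.3 + 4.1·2 = 9.5; e = 11 − 9.5 = 1.5
x=6: ŷ = 1.3 + 4.1·6 = 25.9; e = 22.9 − 25.9 = -3
x=12: ŷ = 1.3 + 4.1·12 = 50.5; e = 53.5 − 50.5 = 3
x=14: ŷ = 1.3 + 4.1·14 = 58.7; e = 57.2 − 58.7 = -1.5
SSE = 2.25 + 9 + 9 + 2.25 = 22.5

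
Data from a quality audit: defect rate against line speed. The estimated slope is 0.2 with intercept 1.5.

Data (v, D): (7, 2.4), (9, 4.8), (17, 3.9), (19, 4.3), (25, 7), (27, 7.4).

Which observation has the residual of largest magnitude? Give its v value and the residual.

v = 9, r = 1.5

v=7: D̂ = 1.5 + 0.2·7 = 2.9; r = 2.4 − 2.9 = -0.5
v=9: D̂ = 1.5 + 0.2·9 = 3.3; r = 4.8 − 3.3 = 1.5
v=17: D̂ = 1.5 + 0.2·17 = 4.9; r = 3.9 − 4.9 = -1
v=19: D̂ = 1.5 + 0.2·19 = 5.3; r = 4.3 − 5.3 = -1
v=25: D̂ = 1.5 + 0.2·25 = 6.5; r = 7 − 6.5 = 0.5
v=27: D̂ = 1.5 + 0.2·27 = 6.9; r = 7.4 − 6.9 = 0.5
Largest |r| is 1.5 at v = 9, residual 1.5.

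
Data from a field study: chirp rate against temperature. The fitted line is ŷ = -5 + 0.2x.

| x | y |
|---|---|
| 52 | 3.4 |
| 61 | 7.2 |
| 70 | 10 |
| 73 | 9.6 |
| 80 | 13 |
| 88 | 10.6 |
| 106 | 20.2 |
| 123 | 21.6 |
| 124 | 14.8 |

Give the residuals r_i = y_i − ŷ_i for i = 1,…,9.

-2, 0, 1, 0, 2, -2, 4, 2, -5

x=52: ŷ = -5 + 0.2·52 = 5.4; r = 3.4 − 5.4 = -2
x=61: ŷ = -5 + 0.2·61 = 7.2; r = 7.2 − 7.2 = 0
x=70: ŷ = -5 + 0.2·70 = 9; r = 10 − 9 = 1
x=73: ŷ = -5 + 0.2·73 = 9.6; r = 9.6 − 9.6 = 0
x=80: ŷ = -5 + 0.2·80 = 11; r = 13 − 11 = 2
x=88: ŷ = -5 + 0.2·88 = 12.6; r = 10.6 − 12.6 = -2
x=106: ŷ = -5 + 0.2·106 = 16.2; r = 20.2 − 16.2 = 4
x=123: ŷ = -5 + 0.2·123 = 19.6; r = 21.6 − 19.6 = 2
x=124: ŷ = -5 + 0.2·124 = 19.8; r = 14.8 − 19.8 = -5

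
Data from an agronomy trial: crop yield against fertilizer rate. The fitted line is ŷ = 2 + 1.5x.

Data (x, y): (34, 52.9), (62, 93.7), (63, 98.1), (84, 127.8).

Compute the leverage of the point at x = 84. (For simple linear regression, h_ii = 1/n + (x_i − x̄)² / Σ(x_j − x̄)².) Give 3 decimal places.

h = 0.678

x̄ = (34 + 62 + 63 + 84)/4 = 60.75
Σ(x − x̄)² = 715.562 + 1.5625 + 5.0625 + 540.562 = 1262.75
h = 1/4 + (23.25)²/1262.75 = 0.25 + 0.428084 = 0.678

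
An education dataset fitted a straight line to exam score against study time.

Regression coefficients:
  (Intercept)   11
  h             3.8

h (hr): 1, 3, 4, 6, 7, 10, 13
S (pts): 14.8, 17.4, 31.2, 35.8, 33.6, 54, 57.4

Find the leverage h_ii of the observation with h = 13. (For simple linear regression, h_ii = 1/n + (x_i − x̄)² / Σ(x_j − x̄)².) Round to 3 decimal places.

h = 0.579

h̄ = (1 + 3 + 4 + 6 + 7 + 10 + 13)/7 = 6.28571
Σ(h − h̄)² = 27.9388 + 10.7959 + 5.22449 + 0.0816327 + 0.510204 + 13.7959 + 45.0816 = 103.429
h = 1/7 + (6.71429)²/103.429 = 0.142857 + 0.435872 = 0.579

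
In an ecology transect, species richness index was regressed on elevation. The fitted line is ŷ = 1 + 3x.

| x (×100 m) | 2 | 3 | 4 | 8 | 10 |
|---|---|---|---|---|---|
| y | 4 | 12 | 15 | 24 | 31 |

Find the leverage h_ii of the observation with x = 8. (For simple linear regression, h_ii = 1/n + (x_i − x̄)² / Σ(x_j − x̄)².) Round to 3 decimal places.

h = 0.343

x̄ = (2 + 3 + 4 + 8 + 10)/5 = 5.4
Σ(x − x̄)² = 11.56 + 5.76 + 1.96 + 6.76 + 21.16 = 47.2
h = 1/5 + (2.6)²/47.2 = 0.2 + 0.14322 = 0.343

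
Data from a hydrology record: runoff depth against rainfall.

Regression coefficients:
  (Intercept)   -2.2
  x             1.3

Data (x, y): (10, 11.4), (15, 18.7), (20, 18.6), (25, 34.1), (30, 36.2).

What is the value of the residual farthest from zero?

r = -5.2

x=10: ŷ = -2.2 + 1.3·10 = 10.8; r = 11.4 − 10.8 = 0.6
x=15: ŷ = -2.2 + 1.3·15 = 17.3; r = 18.7 − 17.3 = 1.4
x=20: ŷ = -2.2 + 1.3·20 = 23.8; r = 18.6 − 23.8 = -5.2
x=25: ŷ = -2.2 + 1.3·25 = 30.3; r = 34.1 − 30.3 = 3.8
x=30: ŷ = -2.2 + 1.3·30 = 36.8; r = 36.2 − 36.8 = -0.6
Largest |r| is 5.2 at x = 20, residual -5.2.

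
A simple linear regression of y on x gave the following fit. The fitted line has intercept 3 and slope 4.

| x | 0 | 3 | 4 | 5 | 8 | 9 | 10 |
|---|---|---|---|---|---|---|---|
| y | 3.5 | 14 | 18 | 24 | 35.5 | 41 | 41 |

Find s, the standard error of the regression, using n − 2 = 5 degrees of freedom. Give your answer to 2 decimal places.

x=0: ŷ = 3 + 4·0 = 3; e = 3.5 − 3 = 0.5
x=3: ŷ = 3 + 4·3 = 15; e = 14 − 15 = -1
x=4: ŷ = 3 + 4·4 = 19; e = 18 − 19 = -1
x=5: ŷ = 3 + 4·5 = 23; e = 24 − 23 = 1
x=8: ŷ = 3 + 4·8 = 35; e = 35.5 − 35 = 0.5
x=9: ŷ = 3 + 4·9 = 39; e = 41 − 39 = 2
x=10: ŷ = 3 + 4·10 = 43; e = 41 − 43 = -2
SSE = 0.25 + 1 + 1 + 1 + 0.25 + 4 + 4 = 11.5
s = √(11.5/5) = √2.3 ≈ 1.52

s = 1.52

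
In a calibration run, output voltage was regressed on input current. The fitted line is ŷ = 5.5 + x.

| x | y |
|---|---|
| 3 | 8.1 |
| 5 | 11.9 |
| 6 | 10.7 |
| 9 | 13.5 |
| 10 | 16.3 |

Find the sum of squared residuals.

x=3: ŷ = 5.5 + 3 = 8.5; e = 8.1 − 8.5 = -0.4
x=5: ŷ = 5.5 + 5 = 10.5; e = 11.9 − 10.5 = 1.4
x=6: ŷ = 5.5 + 6 = 11.5; e = 10.7 − 11.5 = -0.8
x=9: ŷ = 5.5 + 9 = 14.5; e = 13.5 − 14.5 = -1
x=10: ŷ = 5.5 + 10 = 15.5; e = 16.3 − 15.5 = 0.8
SSE = 0.16 + 1.96 + 0.64 + 1 + 0.64 = 4.4

SSE = 4.4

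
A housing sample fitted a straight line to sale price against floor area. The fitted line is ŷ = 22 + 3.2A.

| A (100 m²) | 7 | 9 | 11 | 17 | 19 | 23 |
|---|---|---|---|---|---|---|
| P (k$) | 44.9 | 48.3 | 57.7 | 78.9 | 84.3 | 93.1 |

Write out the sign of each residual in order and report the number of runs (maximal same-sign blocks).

A=7: ŷ = 22 + 3.2·7 = 44.4; r = 44.9 − 44.4 = 0.5
A=9: ŷ = 22 + 3.2·9 = 50.8; r = 48.3 − 50.8 = -2.5
A=11: ŷ = 22 + 3.2·11 = 57.2; r = 57.7 − 57.2 = 0.5
A=17: ŷ = 22 + 3.2·17 = 76.4; r = 78.9 − 76.4 = 2.5
A=19: ŷ = 22 + 3.2·19 = 82.8; r = 84.3 − 82.8 = 1.5
A=23: ŷ = 22 + 3.2·23 = 95.6; r = 93.1 − 95.6 = -2.5
Signs: + − + + + −
Runs: +×1, −×1, +×3, −×1 → 4

4 runs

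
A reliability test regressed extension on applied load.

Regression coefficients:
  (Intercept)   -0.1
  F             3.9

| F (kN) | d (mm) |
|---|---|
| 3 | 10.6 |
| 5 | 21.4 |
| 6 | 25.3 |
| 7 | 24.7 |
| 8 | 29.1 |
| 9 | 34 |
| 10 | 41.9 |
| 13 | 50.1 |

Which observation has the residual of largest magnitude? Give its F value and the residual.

F=3: ŷ = -0.1 + 3.9·3 = 11.6; e = 10.6 − 11.6 = -1
F=5: ŷ = -0.1 + 3.9·5 = 19.4; e = 21.4 − 19.4 = 2
F=6: ŷ = -0.1 + 3.9·6 = 23.3; e = 25.3 − 23.3 = 2
F=7: ŷ = -0.1 + 3.9·7 = 27.2; e = 24.7 − 27.2 = -2.5
F=8: ŷ = -0.1 + 3.9·8 = 31.1; e = 29.1 − 31.1 = -2
F=9: ŷ = -0.1 + 3.9·9 = 35; e = 34 − 35 = -1
F=10: ŷ = -0.1 + 3.9·10 = 38.9; e = 41.9 − 38.9 = 3
F=13: ŷ = -0.1 + 3.9·13 = 50.6; e = 50.1 − 50.6 = -0.5
Largest |e| is 3 at F = 10, residual 3.

F = 10, e = 3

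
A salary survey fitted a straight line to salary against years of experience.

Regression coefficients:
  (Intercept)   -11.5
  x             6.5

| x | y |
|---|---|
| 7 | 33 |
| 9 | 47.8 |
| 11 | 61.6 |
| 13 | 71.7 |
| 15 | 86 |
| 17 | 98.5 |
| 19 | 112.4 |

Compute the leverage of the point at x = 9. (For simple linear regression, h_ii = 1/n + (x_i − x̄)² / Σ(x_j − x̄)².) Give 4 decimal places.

h = 0.2857

x̄ = (7 + 9 + 11 + 13 + 15 + 17 + 19)/7 = 13
Σ(x − x̄)² = 36 + 16 + 4 + 0 + 4 + 16 + 36 = 112
h = 1/7 + (-4)²/112 = 0.142857 + 0.142857 = 0.2857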